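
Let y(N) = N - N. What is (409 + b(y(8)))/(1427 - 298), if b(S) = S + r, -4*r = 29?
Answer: 1607/4516 ≈ 0.35585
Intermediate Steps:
r = -29/4 (r = -1/4*29 = -29/4 ≈ -7.2500)
y(N) = 0
b(S) = -29/4 + S (b(S) = S - 29/4 = -29/4 + S)
(409 + b(y(8)))/(1427 - 298) = (409 + (-29/4 + 0))/(1427 - 298) = (409 - 29/4)/1129 = (1607/4)*(1/1129) = 1607/4516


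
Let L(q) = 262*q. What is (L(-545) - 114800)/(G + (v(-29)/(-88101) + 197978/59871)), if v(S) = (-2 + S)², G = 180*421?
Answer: -452902892526630/133244589808709 ≈ -3.3990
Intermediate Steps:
G = 75780
(L(-545) - 114800)/(G + (v(-29)/(-88101) + 197978/59871)) = (262*(-545) - 114800)/(75780 + ((-2 - 29)²/(-88101) + 197978/59871)) = (-142790 - 114800)/(75780 + ((-31)²*(-1/88101) + 197978*(1/59871))) = -257590/(75780 + (961*(-1/88101) + 197978/59871)) = -257590/(75780 + (-961/88101 + 197978/59871)) = -257590/(75780 + 5794841249/1758231657) = -257590/133244589808709/1758231657 = -257590*1758231657/133244589808709 = -452902892526630/133244589808709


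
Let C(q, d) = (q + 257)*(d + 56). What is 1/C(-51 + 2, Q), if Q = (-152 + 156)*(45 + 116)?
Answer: 1/145600 ≈ 6.8681e-6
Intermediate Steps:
Q = 644 (Q = 4*161 = 644)
C(q, d) = (56 + d)*(257 + q) (C(q, d) = (257 + q)*(56 + d) = (56 + d)*(257 + q))
1/C(-51 + 2, Q) = 1/(14392 + 56*(-51 + 2) + 257*644 + 644*(-51 + 2)) = 1/(14392 + 56*(-49) + 165508 + 644*(-49)) = 1/(14392 - 2744 + 165508 - 31556) = 1/145600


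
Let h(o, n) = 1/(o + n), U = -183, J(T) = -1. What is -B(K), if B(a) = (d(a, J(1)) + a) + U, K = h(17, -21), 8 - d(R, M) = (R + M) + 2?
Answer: 176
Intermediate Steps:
d(R, M) = 6 - M - R (d(R, M) = 8 - ((R + M) + 2) = 8 - ((M + R) + 2) = 8 - (2 + M + R) = 8 + (-2 - M - R) = 6 - M - R)
h(o, n) = 1/(n + o)
K = -¼ (K = 1/(-21 + 17) = 1/(-4) = -¼ ≈ -0.25000)
B(a) = -176 (B(a) = ((6 - 1*(-1) - a) + a) - 183 = ((6 + 1 - a) + a) - 183 = ((7 - a) + a) - 183 = 7 - 183 = -176)
-B(K) = -1*(-176) = 176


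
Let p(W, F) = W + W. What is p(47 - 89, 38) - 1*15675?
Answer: -15759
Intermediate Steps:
p(W, F) = 2*W
p(47 - 89, 38) - 1*15675 = 2*(47 - 89) - 1*15675 = 2*(-42) - 15675 = -84 - 15675 = -15759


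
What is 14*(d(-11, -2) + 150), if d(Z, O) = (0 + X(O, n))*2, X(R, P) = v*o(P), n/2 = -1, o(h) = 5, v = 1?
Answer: 2240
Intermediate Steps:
n = -2 (n = 2*(-1) = -2)
X(R, P) = 5 (X(R, P) = 1*5 = 5)
d(Z, O) = 10 (d(Z, O) = (0 + 5)*2 = 5*2 = 10)
14*(d(-11, -2) + 150) = 14*(10 + 150) = 14*160 = 2240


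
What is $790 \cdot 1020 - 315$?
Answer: $805485$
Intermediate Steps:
$790 \cdot 1020 - 315 = 805800 - 315 = 805485$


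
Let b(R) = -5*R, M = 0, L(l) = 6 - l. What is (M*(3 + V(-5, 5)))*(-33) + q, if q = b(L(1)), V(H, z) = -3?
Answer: -25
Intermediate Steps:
q = -25 (q = -5*(6 - 1*1) = -5*(6 - 1) = -5*5 = -25)
(M*(3 + V(-5, 5)))*(-33) + q = (0*(3 - 3))*(-33) - 25 = (0*0)*(-33) - 25 = 0*(-33) - 25 = 0 - 25 = -25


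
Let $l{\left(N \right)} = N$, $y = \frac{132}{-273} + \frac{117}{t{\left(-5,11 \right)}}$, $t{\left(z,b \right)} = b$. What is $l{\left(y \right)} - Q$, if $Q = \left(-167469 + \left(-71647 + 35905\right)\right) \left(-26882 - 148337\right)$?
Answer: $- \frac{35642034627046}{1001} \approx -3.5606 \cdot 10^{10}$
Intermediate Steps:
$y = \frac{10163}{1001}$ ($y = \frac{132}{-273} + \frac{117}{11} = 132 \left(- \frac{1}{273}\right) + 117 \cdot \frac{1}{11} = - \frac{44}{91} + \frac{117}{11} = \frac{10163}{1001} \approx 10.153$)
$Q = 35606428209$ ($Q = \left(-167469 - 35742\right) \left(-175219\right) = \left(-203211\right) \left(-175219\right) = 35606428209$)
$l{\left(y \right)} - Q = \frac{10163}{1001} - 35606428209 = - \frac{35642034627046}{1001}$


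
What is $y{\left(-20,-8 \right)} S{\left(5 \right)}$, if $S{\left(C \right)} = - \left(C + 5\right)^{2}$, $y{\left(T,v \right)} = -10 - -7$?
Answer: $300$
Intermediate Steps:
$y{\left(T,v \right)} = -3$ ($y{\left(T,v \right)} = -10 + 7 = -3$)
$S{\left(C \right)} = - \left(5 + C\right)^{2}$
$y{\left(-20,-8 \right)} S{\left(5 \right)} = - 3 \left(- \left(5 + 5\right)^{2}\right) = - 3 \left(- 10^{2}\right) = - 3 \left(\left(-1\right) 100\right) = \left(-3\right) \left(-100\right) = 300$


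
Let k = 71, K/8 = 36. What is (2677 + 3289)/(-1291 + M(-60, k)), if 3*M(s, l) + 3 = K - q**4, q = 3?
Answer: -5966/1223 ≈ -4.8782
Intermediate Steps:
K = 288 (K = 8*36 = 288)
M(s, l) = 68 (M(s, l) = -1 + (288 - 1*3**4)/3 = -1 + (288 - 1*81)/3 = -1 + (288 - 81)/3 = -1 + (1/3)*207 = -1 + 69 = 68)
(2677 + 3289)/(-1291 + M(-60, k)) = (2677 + 3289)/(-1291 + 68) = 5966/(-1223) = 5966*(-1/1223) = -5966/1223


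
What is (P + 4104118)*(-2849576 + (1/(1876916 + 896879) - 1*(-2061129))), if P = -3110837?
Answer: -2172295958226780284/2773795 ≈ -7.8315e+11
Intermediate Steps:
(P + 4104118)*(-2849576 + (1/(1876916 + 896879) - 1*(-2061129))) = (-3110837 + 4104118)*(-2849576 + (1/(1876916 + 896879) - 1*(-2061129))) = 993281*(-2849576 + (1/2773795 + 2061129)) = 993281*(-2849576 + 5717149314556/2773795) = 993281*(-2186990346364/2773795) = -2172295958226780284/2773795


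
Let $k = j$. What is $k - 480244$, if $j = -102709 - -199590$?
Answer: $-383363$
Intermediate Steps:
$j = 96881$ ($j = -102709 + 199590 = 96881$)
$k = 96881$
$k - 480244 = 96881 - 480244 = -383363$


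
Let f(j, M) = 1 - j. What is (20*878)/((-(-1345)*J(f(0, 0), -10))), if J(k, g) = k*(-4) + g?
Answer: -1756/1883 ≈ -0.93255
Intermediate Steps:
J(k, g) = g - 4*k (J(k, g) = -4*k + g = g - 4*k)
(20*878)/((-(-1345)*J(f(0, 0), -10))) = (20*878)/((-(-1345)*(-10 - 4*(1 - 1*0)))) = 17560/((-(-1345)*(-10 - 4*(1 + 0)))) = 17560/((-(-1345)*(-10 - 4*1))) = 17560/((-(-1345)*(-10 - 4))) = 17560/((-(-1345)*(-14))) = 17560/((-1*18830)) = 17560/(-18830) = 17560*(-1/18830) = -1756/1883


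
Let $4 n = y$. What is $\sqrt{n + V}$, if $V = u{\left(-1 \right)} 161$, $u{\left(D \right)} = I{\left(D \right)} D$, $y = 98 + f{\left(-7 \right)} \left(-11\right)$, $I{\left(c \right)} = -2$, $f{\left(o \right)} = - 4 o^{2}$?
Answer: $\frac{\sqrt{3542}}{2} \approx 29.757$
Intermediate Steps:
$y = 2254$ ($y = 98 + - 4 \left(-7\right)^{2} \left(-11\right) = 98 + \left(-4\right) 49 \left(-11\right) = 98 - -2156 = 98 + 2156 = 2254$)
$u{\left(D \right)} = - 2 D$
$n = \frac{1127}{2}$ ($n = \frac{1}{4} \cdot 2254 = \frac{1127}{2} \approx 563.5$)
$V = 322$ ($V = \left(-2\right) \left(-1\right) 161 = 2 \cdot 161 = 322$)
$\sqrt{n + V} = \sqrt{\frac{1127}{2} + 322} = \sqrt{\frac{1771}{2}} = \frac{\sqrt{3542}}{2}$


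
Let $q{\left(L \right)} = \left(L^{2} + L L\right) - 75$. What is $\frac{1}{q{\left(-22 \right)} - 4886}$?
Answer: $- \frac{1}{3993} \approx -0.00025044$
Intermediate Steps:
$q{\left(L \right)} = -75 + 2 L^{2}$ ($q{\left(L \right)} = \left(L^{2} + L^{2}\right) - 75 = 2 L^{2} - 75 = -75 + 2 L^{2}$)
$\frac{1}{q{\left(-22 \right)} - 4886} = \frac{1}{\left(-75 + 2 \left(-22\right)^{2}\right) - 4886} = \frac{1}{\left(-75 + 2 \cdot 484\right) - 4886} = \frac{1}{\left(-75 + 968\right) - 4886} = \frac{1}{893 - 4886} = \frac{1}{-3993} = - \frac{1}{3993}$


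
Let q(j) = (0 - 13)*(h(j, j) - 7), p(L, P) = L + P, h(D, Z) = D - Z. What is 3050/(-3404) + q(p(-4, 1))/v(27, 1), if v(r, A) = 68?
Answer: 25591/57868 ≈ 0.44223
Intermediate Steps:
q(j) = 91 (q(j) = (0 - 13)*((j - j) - 7) = -13*(0 - 7) = -13*(-7) = 91)
3050/(-3404) + q(p(-4, 1))/v(27, 1) = 3050/(-3404) + 91/68 = 3050*(-1/3404) + 91*(1/68) = -1525/1702 + 91/68 = 25591/57868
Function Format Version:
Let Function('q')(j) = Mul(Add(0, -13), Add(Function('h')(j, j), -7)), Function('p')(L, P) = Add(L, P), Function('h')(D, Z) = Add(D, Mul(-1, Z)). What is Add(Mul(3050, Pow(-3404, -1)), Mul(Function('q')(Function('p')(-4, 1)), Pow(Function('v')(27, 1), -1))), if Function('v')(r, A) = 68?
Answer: Rational(25591, 57868) ≈ 0.44223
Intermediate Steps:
Function('q')(j) = 91 (Function('q')(j) = Mul(Add(0, -13), Add(Add(j, Mul(-1, j)), -7)) = Mul(-13, Add(0, -7)) = Mul(-13, -7) = 91)
Add(Mul(3050, Pow(-3404, -1)), Mul(Function('q')(Function('p')(-4, 1)), Pow(Function('v')(27, 1), -1))) = Add(Mul(3050, Pow(-3404, -1)), Mul(91, Pow(68, -1))) = Add(Mul(3050, Rational(-1, 3404)), Mul(91, Rational(1, 68))) = Add(Rational(-1525, 1702), Rational(91, 68)) = Rational(25591, 57868)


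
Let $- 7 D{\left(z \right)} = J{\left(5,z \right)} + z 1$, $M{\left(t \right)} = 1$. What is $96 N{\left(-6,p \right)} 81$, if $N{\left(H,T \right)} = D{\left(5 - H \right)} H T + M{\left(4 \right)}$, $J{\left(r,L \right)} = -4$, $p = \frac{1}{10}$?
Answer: $\frac{62208}{5} \approx 12442.0$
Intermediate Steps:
$p = \frac{1}{10} \approx 0.1$
$D{\left(z \right)} = \frac{4}{7} - \frac{z}{7}$ ($D{\left(z \right)} = - \frac{-4 + z 1}{7} = - \frac{-4 + z}{7} = \frac{4}{7} - \frac{z}{7}$)
$N{\left(H,T \right)} = 1 + H T \left(- \frac{1}{7} + \frac{H}{7}\right)$ ($N{\left(H,T \right)} = \left(\frac{4}{7} - \frac{5 - H}{7}\right) H T + 1 = \left(\frac{4}{7} + \left(- \frac{5}{7} + \frac{H}{7}\right)\right) H T + 1 = \left(- \frac{1}{7} + \frac{H}{7}\right) H T + 1 = H \left(- \frac{1}{7} + \frac{H}{7}\right) T + 1 = H T \left(- \frac{1}{7} + \frac{H}{7}\right) + 1 = 1 + H T \left(- \frac{1}{7} + \frac{H}{7}\right)$)
$96 N{\left(-6,p \right)} 81 = 96 \left(1 + \frac{1}{7} \left(-6\right) \frac{1}{10} \left(-1 - 6\right)\right) 81 = 96 \left(1 + \frac{1}{7} \left(-6\right) \frac{1}{10} \left(-7\right)\right) 81 = 96 \left(1 + \frac{3}{5}\right) 81 = 96 \cdot \frac{8}{5} \cdot 81 = \frac{768}{5} \cdot 81 = \frac{62208}{5}$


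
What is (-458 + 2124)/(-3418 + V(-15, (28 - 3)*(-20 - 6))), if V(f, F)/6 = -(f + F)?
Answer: 833/286 ≈ 2.9126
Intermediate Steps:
V(f, F) = -6*F - 6*f (V(f, F) = 6*(-(f + F)) = 6*(-(F + f)) = 6*(-F - f) = -6*F - 6*f)
(-458 + 2124)/(-3418 + V(-15, (28 - 3)*(-20 - 6))) = (-458 + 2124)/(-3418 + (-6*(28 - 3)*(-20 - 6) - 6*(-15))) = 1666/(-3418 + (-150*(-26) + 90)) = 1666/(-3418 + (-6*(-650) + 90)) = 1666/(-3418 + (3900 + 90)) = 1666/(-3418 + 3990) = 1666/572 = 1666*(1/572) = 833/286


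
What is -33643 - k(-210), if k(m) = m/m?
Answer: -33644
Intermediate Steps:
k(m) = 1
-33643 - k(-210) = -33643 - 1*1 = -33643 - 1 = -33644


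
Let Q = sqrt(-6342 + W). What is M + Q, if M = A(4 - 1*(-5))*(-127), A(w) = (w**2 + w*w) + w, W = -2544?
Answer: -21717 + I*sqrt(8886) ≈ -21717.0 + 94.266*I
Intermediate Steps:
Q = I*sqrt(8886) (Q = sqrt(-6342 - 2544) = sqrt(-8886) = I*sqrt(8886) ≈ 94.266*I)
A(w) = w + 2*w**2 (A(w) = (w**2 + w**2) + w = 2*w**2 + w = w + 2*w**2)
M = -21717 (M = ((4 - 1*(-5))*(1 + 2*(4 - 1*(-5))))*(-127) = ((4 + 5)*(1 + 2*(4 + 5)))*(-127) = (9*(1 + 2*9))*(-127) = (9*(1 + 18))*(-127) = (9*19)*(-127) = 171*(-127) = -21717)
M + Q = -21717 + I*sqrt(8886)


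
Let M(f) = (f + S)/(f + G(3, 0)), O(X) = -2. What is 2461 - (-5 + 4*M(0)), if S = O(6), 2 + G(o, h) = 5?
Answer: 7406/3 ≈ 2468.7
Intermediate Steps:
G(o, h) = 3 (G(o, h) = -2 + 5 = 3)
S = -2
M(f) = (-2 + f)/(3 + f) (M(f) = (f - 2)/(f + 3) = (-2 + f)/(3 + f))
2461 - (-5 + 4*M(0)) = 2461 - (-5 + 4*((-2 + 0)/(3 + 0))) = 2461 - (-5 + 4*(-2/3)) = 2461 - (-5 + 4*((⅓)*(-2))) = 2461 - (-5 + 4*(-⅔)) = 2461 - (-5 - 8/3) = 2461 - 1*(-23/3) = 2461 + 23/3 = 7406/3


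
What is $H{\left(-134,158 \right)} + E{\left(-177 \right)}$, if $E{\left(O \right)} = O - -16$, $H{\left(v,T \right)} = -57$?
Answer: $-218$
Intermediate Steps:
$E{\left(O \right)} = 16 + O$ ($E{\left(O \right)} = O + 16 = 16 + O$)
$H{\left(-134,158 \right)} + E{\left(-177 \right)} = -57 + \left(16 - 177\right) = -57 - 161 = -218$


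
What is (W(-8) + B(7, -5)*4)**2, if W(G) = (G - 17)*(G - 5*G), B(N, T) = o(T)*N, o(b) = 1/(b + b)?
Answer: 16112196/25 ≈ 6.4449e+5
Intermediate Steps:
o(b) = 1/(2*b)
B(N, T) = N/(2*T) (B(N, T) = (1/(2*T))*N = N/(2*T))
W(G) = -4*G*(-17 + G) (W(G) = (-17 + G)*(-4*G) = -4*G*(-17 + G))
(W(-8) + B(7, -5)*4)**2 = (4*(-8)*(17 - 1*(-8)) + ((1/2)*7/(-5))*4)**2 = (4*(-8)*(17 + 8) + ((1/2)*7*(-1/5))*4)**2 = (4*(-8)*25 - 7/10*4)**2 = (-800 - 14/5)**2 = (-4014/5)**2 = 16112196/25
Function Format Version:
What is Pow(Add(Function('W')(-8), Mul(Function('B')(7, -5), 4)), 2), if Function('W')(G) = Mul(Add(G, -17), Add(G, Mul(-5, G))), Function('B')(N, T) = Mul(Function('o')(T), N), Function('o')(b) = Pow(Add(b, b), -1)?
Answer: Rational(16112196, 25) ≈ 6.4449e+5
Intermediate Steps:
Function('o')(b) = Mul(Rational(1, 2), Pow(b, -1)) (Function('o')(b) = Pow(Mul(2, b), -1) = Mul(Rational(1, 2), Pow(b, -1)))
Function('B')(N, T) = Mul(Rational(1, 2), N, Pow(T, -1)) (Function('B')(N, T) = Mul(Mul(Rational(1, 2), Pow(T, -1)), N) = Mul(Rational(1, 2), N, Pow(T, -1)))
Function('W')(G) = Mul(-4, G, Add(-17, G)) (Function('W')(G) = Mul(Add(-17, G), Mul(-4, G)) = Mul(-4, G, Add(-17, G)))
Pow(Add(Function('W')(-8), Mul(Function('B')(7, -5), 4)), 2) = Pow(Add(Mul(4, -8, Add(17, Mul(-1, -8))), Mul(Mul(Rational(1, 2), 7, Pow(-5, -1)), 4)), 2) = Pow(Add(Mul(4, -8, Add(17, 8)), Mul(Mul(Rational(1, 2), 7, Rational(-1, 5)), 4)), 2) = Pow(Add(Mul(4, -8, 25), Mul(Rational(-7, 10), 4)), 2) = Pow(Add(-800, Rational(-14, 5)), 2) = Pow(Rational(-4014, 5), 2) = Rational(16112196, 25)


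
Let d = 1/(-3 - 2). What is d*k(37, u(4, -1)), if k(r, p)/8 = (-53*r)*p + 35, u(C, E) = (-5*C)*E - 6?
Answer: 219352/5 ≈ 43870.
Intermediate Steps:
u(C, E) = -6 - 5*C*E (u(C, E) = -5*C*E - 6 = -6 - 5*C*E)
k(r, p) = 280 - 424*p*r (k(r, p) = 8*((-53*r)*p + 35) = 8*(-53*p*r + 35) = 8*(35 - 53*p*r) = 280 - 424*p*r)
d = -⅕ (d = 1/(-5) = -⅕ ≈ -0.20000)
d*k(37, u(4, -1)) = -(280 - 424*(-6 - 5*4*(-1))*37)/5 = -(280 - 424*(-6 + 20)*37)/5 = -(280 - 424*14*37)/5 = -(280 - 219632)/5 = -⅕*(-219352) = 219352/5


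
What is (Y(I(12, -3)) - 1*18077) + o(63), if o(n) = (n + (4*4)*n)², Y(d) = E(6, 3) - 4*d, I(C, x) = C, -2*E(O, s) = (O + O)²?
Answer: 1128844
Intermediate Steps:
E(O, s) = -2*O² (E(O, s) = -(O + O)²/2 = -4*O²/2 = -2*O²)
Y(d) = -72 - 4*d (Y(d) = -2*6² - 4*d = -2*36 - 4*d = -72 - 4*d)
o(n) = 289*n² (o(n) = (n + 16*n)² = (17*n)² = 289*n²)
(Y(I(12, -3)) - 1*18077) + o(63) = ((-72 - 4*12) - 1*18077) + 289*63² = ((-72 - 48) - 18077) + 289*3969 = (-120 - 18077) + 1147041 = -18197 + 1147041 = 1128844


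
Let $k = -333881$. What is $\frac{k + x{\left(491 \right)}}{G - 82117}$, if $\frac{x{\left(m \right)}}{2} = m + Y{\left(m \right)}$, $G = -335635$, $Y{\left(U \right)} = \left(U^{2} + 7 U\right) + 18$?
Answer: $- \frac{156173}{417752} \approx -0.37384$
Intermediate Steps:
$Y{\left(U \right)} = 18 + U^{2} + 7 U$
$x{\left(m \right)} = 36 + 2 m^{2} + 16 m$ ($x{\left(m \right)} = 2 \left(m + \left(18 + m^{2} + 7 m\right)\right) = 2 \left(18 + m^{2} + 8 m\right) = 36 + 2 m^{2} + 16 m$)
$\frac{k + x{\left(491 \right)}}{G - 82117} = \frac{-333881 + \left(36 + 2 \cdot 491^{2} + 16 \cdot 491\right)}{-335635 - 82117} = \frac{-333881 + \left(36 + 2 \cdot 241081 + 7856\right)}{-417752} = \left(-333881 + \left(36 + 482162 + 7856\right)\right) \left(- \frac{1}{417752}\right) = \left(-333881 + 490054\right) \left(- \frac{1}{417752}\right) = 156173 \left(- \frac{1}{417752}\right) = - \frac{156173}{417752}$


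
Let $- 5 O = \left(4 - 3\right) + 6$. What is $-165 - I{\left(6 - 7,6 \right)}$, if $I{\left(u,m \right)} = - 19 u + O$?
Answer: $- \frac{913}{5} \approx -182.6$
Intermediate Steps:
$O = - \frac{7}{5}$ ($O = - \frac{\left(4 - 3\right) + 6}{5} = - \frac{1 + 6}{5} = \left(- \frac{1}{5}\right) 7 = - \frac{7}{5} \approx -1.4$)
$I{\left(u,m \right)} = - \frac{7}{5} - 19 u$ ($I{\left(u,m \right)} = - 19 u - \frac{7}{5} = - \frac{7}{5} - 19 u$)
$-165 - I{\left(6 - 7,6 \right)} = -165 - \left(- \frac{7}{5} - 19 \left(6 - 7\right)\right) = -165 - \left(- \frac{7}{5} - -19\right) = -165 - \left(- \frac{7}{5} + 19\right) = -165 - \frac{88}{5} = - \frac{913}{5}$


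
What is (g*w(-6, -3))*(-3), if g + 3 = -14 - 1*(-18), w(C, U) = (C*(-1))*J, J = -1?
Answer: 18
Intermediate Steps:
w(C, U) = C (w(C, U) = (C*(-1))*(-1) = -C*(-1) = C)
g = 1 (g = -3 + (-14 - 1*(-18)) = -3 + (-14 + 18) = -3 + 4 = 1)
(g*w(-6, -3))*(-3) = (1*(-6))*(-3) = -6*(-3) = 18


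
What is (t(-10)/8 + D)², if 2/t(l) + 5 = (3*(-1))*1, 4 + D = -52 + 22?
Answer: 1185921/1024 ≈ 1158.1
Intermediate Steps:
D = -34 (D = -4 + (-52 + 22) = -4 - 30 = -34)
t(l) = -¼ (t(l) = 2/(-5 + (3*(-1))*1) = 2/(-5 - 3*1) = 2/(-5 - 3) = 2/(-8) = 2*(-⅛) = -¼)
(t(-10)/8 + D)² = (-¼/8 - 34)² = (-¼*⅛ - 34)² = (-1/32 - 34)² = (-1089/32)² = 1185921/1024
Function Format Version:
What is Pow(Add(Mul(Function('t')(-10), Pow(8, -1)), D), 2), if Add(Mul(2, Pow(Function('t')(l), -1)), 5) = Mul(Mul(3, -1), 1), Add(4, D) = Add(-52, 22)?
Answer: Rational(1185921, 1024) ≈ 1158.1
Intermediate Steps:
D = -34 (D = Add(-4, Add(-52, 22)) = Add(-4, -30) = -34)
Function('t')(l) = Rational(-1, 4) (Function('t')(l) = Mul(2, Pow(Add(-5, Mul(Mul(3, -1), 1)), -1)) = Mul(2, Pow(Add(-5, Mul(-3, 1)), -1)) = Mul(2, Pow(Add(-5, -3), -1)) = Mul(2, Pow(-8, -1)) = Mul(2, Rational(-1, 8)) = Rational(-1, 4))
Pow(Add(Mul(Function('t')(-10), Pow(8, -1)), D), 2) = Pow(Add(Mul(Rational(-1, 4), Pow(8, -1)), -34), 2) = Pow(Add(Mul(Rational(-1, 4), Rational(1, 8)), -34), 2) = Pow(Add(Rational(-1, 32), -34), 2) = Pow(Rational(-1089, 32), 2) = Rational(1185921, 1024)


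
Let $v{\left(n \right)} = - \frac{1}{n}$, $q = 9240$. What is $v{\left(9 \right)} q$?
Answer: $- \frac{3080}{3} \approx -1026.7$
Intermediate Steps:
$v{\left(9 \right)} q = - \frac{1}{9} \cdot 9240 = \left(-1\right) \frac{1}{9} \cdot 9240 = \left(- \frac{1}{9}\right) 9240 = - \frac{3080}{3}$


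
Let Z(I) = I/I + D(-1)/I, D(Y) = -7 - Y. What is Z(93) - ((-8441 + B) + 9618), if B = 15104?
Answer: -504682/31 ≈ -16280.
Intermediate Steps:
Z(I) = 1 - 6/I (Z(I) = I/I + (-7 - 1*(-1))/I = 1 + (-7 + 1)/I = 1 - 6/I)
Z(93) - ((-8441 + B) + 9618) = (-6 + 93)/93 - ((-8441 + 15104) + 9618) = (1/93)*87 - (6663 + 9618) = 29/31 - 1*16281 = 29/31 - 16281 = -504682/31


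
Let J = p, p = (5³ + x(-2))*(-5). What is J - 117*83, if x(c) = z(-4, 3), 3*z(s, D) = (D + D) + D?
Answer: -10351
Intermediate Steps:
z(s, D) = D (z(s, D) = ((D + D) + D)/3 = (2*D + D)/3 = (3*D)/3 = D)
x(c) = 3
p = -640 (p = (5³ + 3)*(-5) = (125 + 3)*(-5) = 128*(-5) = -640)
J = -640
J - 117*83 = -640 - 117*83 = -640 - 9711 = -10351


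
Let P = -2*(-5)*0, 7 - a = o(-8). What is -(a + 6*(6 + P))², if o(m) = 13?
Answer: -900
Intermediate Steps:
a = -6 (a = 7 - 1*13 = 7 - 13 = -6)
P = 0 (P = 10*0 = 0)
-(a + 6*(6 + P))² = -(-6 + 6*(6 + 0))² = -(-6 + 6*6)² = -(-6 + 36)² = -1*30² = -1*900 = -900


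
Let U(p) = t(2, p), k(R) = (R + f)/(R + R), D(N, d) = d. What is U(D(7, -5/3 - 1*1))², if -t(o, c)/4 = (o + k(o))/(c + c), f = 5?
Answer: 2025/256 ≈ 7.9102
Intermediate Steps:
k(R) = (5 + R)/(2*R) (k(R) = (R + 5)/(R + R) = (5 + R)/((2*R)) = (5 + R)*(1/(2*R)) = (5 + R)/(2*R))
t(o, c) = -2*(o + (5 + o)/(2*o))/c (t(o, c) = -4*(o + (5 + o)/(2*o))/(c + c) = -4*(o + (5 + o)/(2*o))/(2*c) = -4*(o + (5 + o)/(2*o))*1/(2*c) = -2*(o + (5 + o)/(2*o))/c)
U(p) = -15/(2*p) (U(p) = (-5 - 1*2 - 2*2²)/(p*2) = (½)*(-5 - 2 - 2*4)/p = (½)*(-5 - 2 - 8)/p = (½)*(-15)/p = -15/(2*p))
U(D(7, -5/3 - 1*1))² = (-15/(2*(-5/3 - 1*1)))² = (-15/(2*(-5*⅓ - 1)))² = (-15/(2*(-5/3 - 1)))² = (-15/(2*(-8/3)))² = (-15/2*(-3/8))² = (45/16)² = 2025/256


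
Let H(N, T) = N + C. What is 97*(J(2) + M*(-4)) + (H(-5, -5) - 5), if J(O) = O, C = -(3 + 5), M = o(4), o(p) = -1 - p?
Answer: 2116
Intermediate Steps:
M = -5 (M = -1 - 1*4 = -1 - 4 = -5)
C = -8 (C = -1*8 = -8)
H(N, T) = -8 + N (H(N, T) = N - 8 = -8 + N)
97*(J(2) + M*(-4)) + (H(-5, -5) - 5) = 97*(2 - 5*(-4)) + ((-8 - 5) - 5) = 97*(2 + 20) + (-13 - 5) = 97*22 - 18 = 2134 - 18 = 2116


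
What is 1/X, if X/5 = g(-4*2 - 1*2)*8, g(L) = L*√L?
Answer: I*√10/4000 ≈ 0.00079057*I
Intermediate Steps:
g(L) = L^(3/2)
X = -400*I*√10 (X = 5*((-4*2 - 1*2)^(3/2)*8) = 5*((-8 - 2)^(3/2)*8) = 5*((-10)^(3/2)*8) = 5*(-10*I*√10*8) = 5*(-80*I*√10) = -400*I*√10 ≈ -1264.9*I)
1/X = 1/(-400*I*√10) = I*√10/4000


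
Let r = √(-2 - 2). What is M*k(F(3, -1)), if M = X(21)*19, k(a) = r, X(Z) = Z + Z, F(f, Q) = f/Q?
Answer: 1596*I ≈ 1596.0*I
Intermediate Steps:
X(Z) = 2*Z
r = 2*I (r = √(-4) = 2*I ≈ 2.0*I)
k(a) = 2*I
M = 798 (M = (2*21)*19 = 42*19 = 798)
M*k(F(3, -1)) = 798*(2*I) = 1596*I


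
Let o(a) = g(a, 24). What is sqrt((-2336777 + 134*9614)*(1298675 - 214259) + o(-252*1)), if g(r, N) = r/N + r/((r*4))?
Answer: 11*I*sqrt(37587149105)/2 ≈ 1.0663e+6*I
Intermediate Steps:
g(r, N) = 1/4 + r/N (g(r, N) = r/N + r/((4*r)) = r/N + r*(1/(4*r)) = r/N + 1/4 = 1/4 + r/N)
o(a) = 1/4 + a/24 (o(a) = (a + (1/4)*24)/24 = (a + 6)/24 = (6 + a)/24 = 1/4 + a/24)
sqrt((-2336777 + 134*9614)*(1298675 - 214259) + o(-252*1)) = sqrt((-2336777 + 134*9614)*(1298675 - 214259) + (1/4 + (-252*1)/24)) = sqrt((-2336777 + 1288276)*1084416 + (1/4 + (1/24)*(-252))) = sqrt(-1048501*1084416 + (1/4 - 21/2)) = sqrt(-1137011260416 - 41/4) = sqrt(-4548045041705/4) = 11*I*sqrt(37587149105)/2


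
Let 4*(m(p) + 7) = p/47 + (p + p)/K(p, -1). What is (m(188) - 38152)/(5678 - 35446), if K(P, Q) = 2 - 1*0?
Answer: 38111/29768 ≈ 1.2803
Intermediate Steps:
K(P, Q) = 2 (K(P, Q) = 2 + 0 = 2)
m(p) = -7 + 12*p/47 (m(p) = -7 + (p/47 + (p + p)/2)/4 = -7 + (p*(1/47) + (2*p)*(½))/4 = -7 + (p/47 + p)/4 = -7 + (48*p/47)/4 = -7 + 12*p/47)
(m(188) - 38152)/(5678 - 35446) = ((-7 + (12/47)*188) - 38152)/(5678 - 35446) = ((-7 + 48) - 38152)/(-29768) = (41 - 38152)*(-1/29768) = -38111*(-1/29768) = 38111/29768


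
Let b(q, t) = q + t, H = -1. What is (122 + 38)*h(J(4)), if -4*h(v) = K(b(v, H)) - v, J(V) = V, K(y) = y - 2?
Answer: 120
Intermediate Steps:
K(y) = -2 + y
h(v) = ¾ (h(v) = -((-2 + (v - 1)) - v)/4 = -((-2 + (-1 + v)) - v)/4 = -((-3 + v) - v)/4 = -¼*(-3) = ¾)
(122 + 38)*h(J(4)) = (122 + 38)*(¾) = 160*(¾) = 120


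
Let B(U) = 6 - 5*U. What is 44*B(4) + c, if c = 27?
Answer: -589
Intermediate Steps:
44*B(4) + c = 44*(6 - 5*4) + 27 = 44*(6 - 20) + 27 = 44*(-14) + 27 = -616 + 27 = -589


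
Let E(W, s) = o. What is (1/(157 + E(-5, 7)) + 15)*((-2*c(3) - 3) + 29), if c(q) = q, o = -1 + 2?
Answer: 23710/79 ≈ 300.13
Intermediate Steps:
o = 1
E(W, s) = 1
(1/(157 + E(-5, 7)) + 15)*((-2*c(3) - 3) + 29) = (1/(157 + 1) + 15)*((-2*3 - 3) + 29) = (1/158 + 15)*((-6 - 3) + 29) = (1/158 + 15)*(-9 + 29) = (2371/158)*20 = 23710/79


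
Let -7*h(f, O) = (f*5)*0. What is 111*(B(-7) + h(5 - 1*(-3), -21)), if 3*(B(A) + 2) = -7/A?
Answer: -185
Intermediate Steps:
B(A) = -2 - 7/(3*A) (B(A) = -2 + (-7/A)/3 = -2 - 7/(3*A))
h(f, O) = 0 (h(f, O) = -f*5*0/7 = -5*f*0/7 = -⅐*0 = 0)
111*(B(-7) + h(5 - 1*(-3), -21)) = 111*((-2 - 7/3/(-7)) + 0) = 111*((-2 - 7/3*(-⅐)) + 0) = 111*((-2 + ⅓) + 0) = 111*(-5/3 + 0) = 111*(-5/3) = -185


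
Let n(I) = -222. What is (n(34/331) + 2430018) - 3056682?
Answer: -626886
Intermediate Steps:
(n(34/331) + 2430018) - 3056682 = (-222 + 2430018) - 3056682 = 2429796 - 3056682 = -626886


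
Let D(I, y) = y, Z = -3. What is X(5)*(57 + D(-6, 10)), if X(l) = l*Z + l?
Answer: -670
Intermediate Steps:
X(l) = -2*l (X(l) = l*(-3) + l = -3*l + l = -2*l)
X(5)*(57 + D(-6, 10)) = (-2*5)*(57 + 10) = -10*67 = -670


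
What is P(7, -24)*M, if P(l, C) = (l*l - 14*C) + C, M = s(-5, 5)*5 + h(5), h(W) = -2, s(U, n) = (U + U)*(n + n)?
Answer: -181222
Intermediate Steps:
s(U, n) = 4*U*n (s(U, n) = (2*U)*(2*n) = 4*U*n)
M = -502 (M = (4*(-5)*5)*5 - 2 = -100*5 - 2 = -500 - 2 = -502)
P(l, C) = l² - 13*C (P(l, C) = (l² - 14*C) + C = l² - 13*C)
P(7, -24)*M = (7² - 13*(-24))*(-502) = (49 + 312)*(-502) = 361*(-502) = -181222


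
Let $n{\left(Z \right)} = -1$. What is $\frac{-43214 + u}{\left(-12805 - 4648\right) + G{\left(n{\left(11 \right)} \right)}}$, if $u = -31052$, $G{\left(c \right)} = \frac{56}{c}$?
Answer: $\frac{74266}{17509} \approx 4.2416$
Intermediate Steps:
$\frac{-43214 + u}{\left(-12805 - 4648\right) + G{\left(n{\left(11 \right)} \right)}} = \frac{-43214 - 31052}{\left(-12805 - 4648\right) + \frac{56}{-1}} = - \frac{74266}{\left(-12805 - 4648\right) + 56 \left(-1\right)} = - \frac{74266}{-17453 - 56} = - \frac{74266}{-17509} = \left(-74266\right) \left(- \frac{1}{17509}\right) = \frac{74266}{17509}$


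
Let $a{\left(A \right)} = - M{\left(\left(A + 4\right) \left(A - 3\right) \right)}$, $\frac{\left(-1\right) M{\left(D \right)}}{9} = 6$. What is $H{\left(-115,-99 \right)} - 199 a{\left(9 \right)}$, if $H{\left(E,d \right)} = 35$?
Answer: $-10711$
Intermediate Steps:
$M{\left(D \right)} = -54$ ($M{\left(D \right)} = \left(-9\right) 6 = -54$)
$a{\left(A \right)} = 54$ ($a{\left(A \right)} = \left(-1\right) \left(-54\right) = 54$)
$H{\left(-115,-99 \right)} - 199 a{\left(9 \right)} = 35 - 199 \cdot 54 = 35 - 10746 = -10711$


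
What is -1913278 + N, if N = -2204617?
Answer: -4117895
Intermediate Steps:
-1913278 + N = -1913278 - 2204617 = -4117895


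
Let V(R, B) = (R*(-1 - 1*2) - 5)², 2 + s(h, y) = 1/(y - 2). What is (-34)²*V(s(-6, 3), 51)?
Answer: 4624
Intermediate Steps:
s(h, y) = -2 + 1/(-2 + y) (s(h, y) = -2 + 1/(y - 2) = -2 + 1/(-2 + y))
V(R, B) = (-5 - 3*R)² (V(R, B) = (R*(-1 - 2) - 5)² = (R*(-3) - 5)² = (-3*R - 5)² = (-5 - 3*R)²)
(-34)²*V(s(-6, 3), 51) = (-34)²*(5 + 3*((5 - 2*3)/(-2 + 3)))² = 1156*(5 + 3*((5 - 6)/1))² = 1156*(5 + 3*(1*(-1)))² = 1156*(5 + 3*(-1))² = 1156*(5 - 3)² = 1156*2² = 1156*4 = 4624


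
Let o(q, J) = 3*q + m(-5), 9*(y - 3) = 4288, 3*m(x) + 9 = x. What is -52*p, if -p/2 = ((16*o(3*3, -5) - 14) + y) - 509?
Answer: 293696/9 ≈ 32633.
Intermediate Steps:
m(x) = -3 + x/3
y = 4315/9 (y = 3 + (1/9)*4288 = 3 + 4288/9 = 4315/9 ≈ 479.44)
o(q, J) = -14/3 + 3*q (o(q, J) = 3*q + (-3 + (1/3)*(-5)) = 3*q + (-3 - 5/3) = 3*q - 14/3 = -14/3 + 3*q)
p = -5648/9 (p = -2*(((16*(-14/3 + 3*(3*3)) - 14) + 4315/9) - 509) = -2*(((16*(-14/3 + 3*9) - 14) + 4315/9) - 509) = -2*(((16*(-14/3 + 27) - 14) + 4315/9) - 509) = -2*(((16*(67/3) - 14) + 4315/9) - 509) = -2*(((1072/3 - 14) + 4315/9) - 509) = -2*((1030/3 + 4315/9) - 509) = -2*(7405/9 - 509) = -2*2824/9 = -5648/9 ≈ -627.56)
-52*p = -52*(-5648/9) = 293696/9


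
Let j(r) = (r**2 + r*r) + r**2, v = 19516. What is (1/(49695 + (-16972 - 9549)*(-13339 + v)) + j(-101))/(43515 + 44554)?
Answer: 5011869284765/14423106102018 ≈ 0.34749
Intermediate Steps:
j(r) = 3*r**2 (j(r) = (r**2 + r**2) + r**2 = 2*r**2 + r**2 = 3*r**2)
(1/(49695 + (-16972 - 9549)*(-13339 + v)) + j(-101))/(43515 + 44554) = (1/(49695 + (-16972 - 9549)*(-13339 + 19516)) + 3*(-101)**2)/(43515 + 44554) = (1/(49695 - 26521*6177) + 3*10201)/88069 = (1/(49695 - 163820217) + 30603)*(1/88069) = (1/(-163770522) + 30603)*(1/88069) = (-1/163770522 + 30603)*(1/88069) = (5011869284765/163770522)*(1/88069) = 5011869284765/14423106102018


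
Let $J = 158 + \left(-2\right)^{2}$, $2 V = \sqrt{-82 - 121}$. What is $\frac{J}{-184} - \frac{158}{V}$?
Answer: $- \frac{81}{92} + \frac{316 i \sqrt{203}}{203} \approx -0.88043 + 22.179 i$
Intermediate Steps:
$V = \frac{i \sqrt{203}}{2}$ ($V = \frac{\sqrt{-82 - 121}}{2} = \frac{\sqrt{-203}}{2} = \frac{i \sqrt{203}}{2} \approx 7.1239 i$)
$J = 162$ ($J = 158 + 4 = 162$)
$\frac{J}{-184} - \frac{158}{V} = \frac{162}{-184} - \frac{158}{\frac{1}{2} i \sqrt{203}} = 162 \left(- \frac{1}{184}\right) - 158 \left(- \frac{2 i \sqrt{203}}{203}\right) = - \frac{81}{92} + \frac{316 i \sqrt{203}}{203}$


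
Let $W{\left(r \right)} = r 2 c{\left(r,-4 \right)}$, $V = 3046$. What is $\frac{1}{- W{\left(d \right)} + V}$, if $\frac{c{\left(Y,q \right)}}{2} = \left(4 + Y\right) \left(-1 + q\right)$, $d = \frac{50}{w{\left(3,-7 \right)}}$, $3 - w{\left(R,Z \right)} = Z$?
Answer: $\frac{1}{3946} \approx 0.00025342$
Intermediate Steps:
$w{\left(R,Z \right)} = 3 - Z$
$d = 5$ ($d = \frac{50}{3 - -7} = \frac{50}{3 + 7} = \frac{50}{10} = 50 \cdot \frac{1}{10} = 5$)
$c{\left(Y,q \right)} = 2 \left(-1 + q\right) \left(4 + Y\right)$ ($c{\left(Y,q \right)} = 2 \left(4 + Y\right) \left(-1 + q\right) = 2 \left(-1 + q\right) \left(4 + Y\right)$)
$W{\left(r \right)} = 2 r \left(-40 - 10 r\right)$ ($W{\left(r \right)} = r 2 \left(-8 - 2 r + 8 \left(-4\right) + 2 r \left(-4\right)\right) = 2 r \left(-8 - 2 r - 32 - 8 r\right) = 2 r \left(-40 - 10 r\right)$)
$\frac{1}{- W{\left(d \right)} + V} = \frac{1}{- \left(-20\right) 5 \left(4 + 5\right) + 3046} = \frac{1}{- \left(-20\right) 5 \cdot 9 + 3046} = \frac{1}{\left(-1\right) \left(-900\right) + 3046} = \frac{1}{900 + 3046} = \frac{1}{3946}$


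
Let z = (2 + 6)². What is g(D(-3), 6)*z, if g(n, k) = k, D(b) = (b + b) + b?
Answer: 384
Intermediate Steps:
D(b) = 3*b (D(b) = 2*b + b = 3*b)
z = 64 (z = 8² = 64)
g(D(-3), 6)*z = 6*64 = 384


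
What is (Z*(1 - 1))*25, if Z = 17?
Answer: 0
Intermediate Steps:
(Z*(1 - 1))*25 = (17*(1 - 1))*25 = (17*0)*25 = 0*25 = 0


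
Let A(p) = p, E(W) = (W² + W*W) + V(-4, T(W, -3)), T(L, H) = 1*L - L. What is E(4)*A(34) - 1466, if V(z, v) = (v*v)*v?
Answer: -378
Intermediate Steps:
T(L, H) = 0 (T(L, H) = L - L = 0)
V(z, v) = v³ (V(z, v) = v²*v = v³)
E(W) = 2*W² (E(W) = (W² + W*W) + 0³ = (W² + W²) + 0 = 2*W² + 0 = 2*W²)
E(4)*A(34) - 1466 = (2*4²)*34 - 1466 = (2*16)*34 - 1466 = 32*34 - 1466 = 1088 - 1466 = -378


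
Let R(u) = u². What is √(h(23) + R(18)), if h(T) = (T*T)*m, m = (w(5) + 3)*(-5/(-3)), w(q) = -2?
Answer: √10851/3 ≈ 34.723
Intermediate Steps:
m = 5/3 (m = (-2 + 3)*(-5/(-3)) = 1*(-5*(-⅓)) = 1*(5/3) = 5/3 ≈ 1.6667)
h(T) = 5*T²/3 (h(T) = (T*T)*(5/3) = T²*(5/3) = 5*T²/3)
√(h(23) + R(18)) = √((5/3)*23² + 18²) = √((5/3)*529 + 324) = √(2645/3 + 324) = √(3617/3) = √10851/3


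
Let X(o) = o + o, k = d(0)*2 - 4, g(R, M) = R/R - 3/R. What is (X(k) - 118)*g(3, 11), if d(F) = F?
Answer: 0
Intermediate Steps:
g(R, M) = 1 - 3/R
k = -4 (k = 0*2 - 4 = 0 - 4 = -4)
X(o) = 2*o
(X(k) - 118)*g(3, 11) = (2*(-4) - 118)*((-3 + 3)/3) = (-8 - 118)*((1/3)*0) = -126*0 = 0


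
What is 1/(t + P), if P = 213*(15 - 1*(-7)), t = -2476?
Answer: 1/2210 ≈ 0.00045249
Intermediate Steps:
P = 4686 (P = 213*(15 + 7) = 213*22 = 4686)
1/(t + P) = 1/(-2476 + 4686) = 1/2210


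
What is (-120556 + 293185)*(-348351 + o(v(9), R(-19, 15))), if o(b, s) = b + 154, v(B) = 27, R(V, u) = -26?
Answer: -60104238930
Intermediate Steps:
o(b, s) = 154 + b
(-120556 + 293185)*(-348351 + o(v(9), R(-19, 15))) = (-120556 + 293185)*(-348351 + (154 + 27)) = 172629*(-348351 + 181) = 172629*(-348170) = -60104238930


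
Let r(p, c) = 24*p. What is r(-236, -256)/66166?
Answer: -2832/33083 ≈ -0.085603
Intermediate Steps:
r(-236, -256)/66166 = (24*(-236))/66166 = -5664*1/66166 = -2832/33083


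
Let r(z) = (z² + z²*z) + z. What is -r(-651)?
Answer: 275471301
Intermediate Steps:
r(z) = z + z² + z³ (r(z) = (z² + z³) + z = z + z² + z³)
-r(-651) = -(-651)*(1 - 651 + (-651)²) = -(-651)*(1 - 651 + 423801) = -(-651)*423151 = -1*(-275471301) = 275471301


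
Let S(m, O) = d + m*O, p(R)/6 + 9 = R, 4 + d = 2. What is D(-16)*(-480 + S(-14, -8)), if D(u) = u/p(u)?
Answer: -592/15 ≈ -39.467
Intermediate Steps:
d = -2 (d = -4 + 2 = -2)
p(R) = -54 + 6*R
S(m, O) = -2 + O*m (S(m, O) = -2 + m*O = -2 + O*m)
D(u) = u/(-54 + 6*u)
D(-16)*(-480 + S(-14, -8)) = ((⅙)*(-16)/(-9 - 16))*(-480 + (-2 - 8*(-14))) = ((⅙)*(-16)/(-25))*(-480 + (-2 + 112)) = ((⅙)*(-16)*(-1/25))*(-480 + 110) = (8/75)*(-370) = -592/15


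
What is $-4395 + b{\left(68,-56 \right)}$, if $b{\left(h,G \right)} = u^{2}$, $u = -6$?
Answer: $-4359$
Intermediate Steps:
$b{\left(h,G \right)} = 36$ ($b{\left(h,G \right)} = \left(-6\right)^{2} = 36$)
$-4395 + b{\left(68,-56 \right)} = -4395 + 36 = -4359$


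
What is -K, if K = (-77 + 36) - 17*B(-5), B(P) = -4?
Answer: -27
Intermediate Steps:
K = 27 (K = (-77 + 36) - 17*(-4) = -41 + 68 = 27)
-K = -1*27 = -27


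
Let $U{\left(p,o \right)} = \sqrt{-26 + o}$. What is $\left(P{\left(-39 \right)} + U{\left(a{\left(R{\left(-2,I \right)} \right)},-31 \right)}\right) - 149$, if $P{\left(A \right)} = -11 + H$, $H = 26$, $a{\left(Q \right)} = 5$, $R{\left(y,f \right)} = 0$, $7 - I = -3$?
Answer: $-134 + i \sqrt{57} \approx -134.0 + 7.5498 i$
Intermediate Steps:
$I = 10$ ($I = 7 - -3 = 7 + 3 = 10$)
$P{\left(A \right)} = 15$ ($P{\left(A \right)} = -11 + 26 = 15$)
$\left(P{\left(-39 \right)} + U{\left(a{\left(R{\left(-2,I \right)} \right)},-31 \right)}\right) - 149 = \left(15 + \sqrt{-26 - 31}\right) - 149 = \left(15 + \sqrt{-57}\right) - 149 = \left(15 + i \sqrt{57}\right) - 149 = -134 + i \sqrt{57}$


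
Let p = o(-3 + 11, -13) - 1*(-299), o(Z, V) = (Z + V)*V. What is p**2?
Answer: 132496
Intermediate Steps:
o(Z, V) = V*(V + Z) (o(Z, V) = (V + Z)*V = V*(V + Z))
p = 364 (p = -13*(-13 + (-3 + 11)) - 1*(-299) = -13*(-13 + 8) + 299 = -13*(-5) + 299 = 65 + 299 = 364)
p**2 = 364**2 = 132496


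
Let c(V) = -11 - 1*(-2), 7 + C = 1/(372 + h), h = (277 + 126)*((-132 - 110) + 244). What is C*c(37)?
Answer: 74205/1178 ≈ 62.992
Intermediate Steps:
h = 806 (h = 403*(-242 + 244) = 403*2 = 806)
C = -8245/1178 (C = -7 + 1/(372 + 806) = -7 + 1/1178 = -8245/1178 ≈ -6.9992)
c(V) = -9 (c(V) = -11 + 2 = -9)
C*c(37) = -8245/1178*(-9) = 74205/1178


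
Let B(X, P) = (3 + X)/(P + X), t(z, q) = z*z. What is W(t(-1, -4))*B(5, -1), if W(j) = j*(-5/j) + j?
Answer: -8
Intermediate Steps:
t(z, q) = z**2
B(X, P) = (3 + X)/(P + X)
W(j) = -5 + j
W(t(-1, -4))*B(5, -1) = (-5 + (-1)**2)*((3 + 5)/(-1 + 5)) = (-5 + 1)*(8/4) = -8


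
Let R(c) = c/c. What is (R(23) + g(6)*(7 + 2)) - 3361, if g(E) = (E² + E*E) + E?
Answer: -2658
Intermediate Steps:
R(c) = 1
g(E) = E + 2*E² (g(E) = (E² + E²) + E = 2*E² + E = E + 2*E²)
(R(23) + g(6)*(7 + 2)) - 3361 = (1 + (6*(1 + 2*6))*(7 + 2)) - 3361 = (1 + (6*(1 + 12))*9) - 3361 = (1 + (6*13)*9) - 3361 = (1 + 78*9) - 3361 = (1 + 702) - 3361 = 703 - 3361 = -2658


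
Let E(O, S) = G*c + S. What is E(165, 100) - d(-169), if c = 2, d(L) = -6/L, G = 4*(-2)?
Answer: 14190/169 ≈ 83.964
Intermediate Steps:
G = -8
E(O, S) = -16 + S (E(O, S) = -8*2 + S = -16 + S)
E(165, 100) - d(-169) = (-16 + 100) - (-6)/(-169) = 84 - (-6)*(-1)/169 = 84 - 1*6/169 = 84 - 6/169 = 14190/169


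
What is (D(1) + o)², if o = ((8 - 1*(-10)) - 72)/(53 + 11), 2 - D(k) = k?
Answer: 25/1024 ≈ 0.024414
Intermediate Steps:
D(k) = 2 - k
o = -27/32 (o = ((8 + 10) - 72)/64 = (18 - 72)*(1/64) = -54*1/64 = -27/32 ≈ -0.84375)
(D(1) + o)² = ((2 - 1*1) - 27/32)² = ((2 - 1) - 27/32)² = (1 - 27/32)² = (5/32)² = 25/1024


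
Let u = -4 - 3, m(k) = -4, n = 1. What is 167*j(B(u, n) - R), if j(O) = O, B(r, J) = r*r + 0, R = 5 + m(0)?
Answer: 8016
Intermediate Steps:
u = -7
R = 1 (R = 5 - 4 = 1)
B(r, J) = r² (B(r, J) = r² + 0 = r²)
167*j(B(u, n) - R) = 167*((-7)² - 1*1) = 167*(49 - 1) = 167*48 = 8016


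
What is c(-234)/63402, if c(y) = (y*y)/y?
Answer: -39/10567 ≈ -0.0036907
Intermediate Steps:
c(y) = y (c(y) = y**2/y = y)
c(-234)/63402 = -234/63402 = -234*1/63402 = -39/10567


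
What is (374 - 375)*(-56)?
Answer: 56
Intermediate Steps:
(374 - 375)*(-56) = -1*(-56) = 56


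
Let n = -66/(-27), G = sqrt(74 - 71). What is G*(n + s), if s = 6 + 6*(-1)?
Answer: 22*sqrt(3)/9 ≈ 4.2339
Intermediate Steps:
s = 0 (s = 6 - 6 = 0)
G = sqrt(3) ≈ 1.7320
n = 22/9 (n = -66*(-1/27) = 22/9 ≈ 2.4444)
G*(n + s) = sqrt(3)*(22/9 + 0) = sqrt(3)*(22/9) = 22*sqrt(3)/9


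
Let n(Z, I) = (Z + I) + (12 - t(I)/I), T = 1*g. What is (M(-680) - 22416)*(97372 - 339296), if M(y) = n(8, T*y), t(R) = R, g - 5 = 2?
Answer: 6569930068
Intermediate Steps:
g = 7 (g = 5 + 2 = 7)
T = 7 (T = 1*7 = 7)
n(Z, I) = 11 + I + Z (n(Z, I) = (Z + I) + (12 - I/I) = (I + Z) + (12 - 1*1) = (I + Z) + (12 - 1) = (I + Z) + 11 = 11 + I + Z)
M(y) = 19 + 7*y (M(y) = 11 + 7*y + 8 = 19 + 7*y)
(M(-680) - 22416)*(97372 - 339296) = ((19 + 7*(-680)) - 22416)*(97372 - 339296) = ((19 - 4760) - 22416)*(-241924) = (-4741 - 22416)*(-241924) = -27157*(-241924) = 6569930068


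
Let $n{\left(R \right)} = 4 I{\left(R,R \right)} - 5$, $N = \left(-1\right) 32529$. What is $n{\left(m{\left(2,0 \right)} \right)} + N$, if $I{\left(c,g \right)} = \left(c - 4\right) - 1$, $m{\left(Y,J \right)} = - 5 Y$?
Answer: $-32594$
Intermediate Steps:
$I{\left(c,g \right)} = -5 + c$ ($I{\left(c,g \right)} = \left(-4 + c\right) - 1 = -5 + c$)
$N = -32529$
$n{\left(R \right)} = -25 + 4 R$ ($n{\left(R \right)} = 4 \left(-5 + R\right) - 5 = \left(-20 + 4 R\right) - 5 = -25 + 4 R$)
$n{\left(m{\left(2,0 \right)} \right)} + N = \left(-25 + 4 \left(\left(-5\right) 2\right)\right) - 32529 = \left(-25 + 4 \left(-10\right)\right) - 32529 = \left(-25 - 40\right) - 32529 = -65 - 32529 = -32594$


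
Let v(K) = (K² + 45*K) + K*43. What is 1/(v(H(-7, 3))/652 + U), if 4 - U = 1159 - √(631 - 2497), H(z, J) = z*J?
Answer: -163970828/190004566051 - 425104*I*√1866/570013698153 ≈ -0.00086298 - 3.2216e-5*I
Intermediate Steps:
H(z, J) = J*z
v(K) = K² + 88*K (v(K) = (K² + 45*K) + 43*K = K² + 88*K)
U = -1155 + I*√1866 (U = 4 - (1159 - √(631 - 2497)) = 4 - (1159 - √(-1866)) = 4 - (1159 - I*√1866) = 4 + (-1159 + I*√1866) = -1155 + I*√1866 ≈ -1155.0 + 43.197*I)
1/(v(H(-7, 3))/652 + U) = 1/(((3*(-7))*(88 + 3*(-7)))/652 + (-1155 + I*√1866)) = 1/(-21*(88 - 21)*(1/652) + (-1155 + I*√1866)) = 1/(-21*67*(1/652) + (-1155 + I*√1866)) = 1/(-1407*1/652 + (-1155 + I*√1866)) = 1/(-1407/652 + (-1155 + I*√1866)) = 1/(-754467/652 + I*√1866)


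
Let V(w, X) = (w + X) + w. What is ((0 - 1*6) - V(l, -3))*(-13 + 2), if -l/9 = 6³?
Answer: -42735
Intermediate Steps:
l = -1944 (l = -9*6³ = -9*216 = -1944)
V(w, X) = X + 2*w (V(w, X) = (X + w) + w = X + 2*w)
((0 - 1*6) - V(l, -3))*(-13 + 2) = ((0 - 1*6) - (-3 + 2*(-1944)))*(-13 + 2) = ((0 - 6) - (-3 - 3888))*(-11) = (-6 - 1*(-3891))*(-11) = (-6 + 3891)*(-11) = 3885*(-11) = -42735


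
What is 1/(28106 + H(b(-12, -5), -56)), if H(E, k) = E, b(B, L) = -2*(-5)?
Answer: 1/28116 ≈ 3.5567e-5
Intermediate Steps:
b(B, L) = 10
1/(28106 + H(b(-12, -5), -56)) = 1/(28106 + 10) = 1/28116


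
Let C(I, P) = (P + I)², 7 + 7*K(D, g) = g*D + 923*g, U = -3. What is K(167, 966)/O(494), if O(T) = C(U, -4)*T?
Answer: 150419/24206 ≈ 6.2141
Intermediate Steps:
K(D, g) = -1 + 923*g/7 + D*g/7 (K(D, g) = -1 + (g*D + 923*g)/7 = -1 + (D*g + 923*g)/7 = -1 + (923*g + D*g)/7 = -1 + (923*g/7 + D*g/7) = -1 + 923*g/7 + D*g/7)
C(I, P) = (I + P)²
O(T) = 49*T (O(T) = (-3 - 4)²*T = (-7)²*T = 49*T)
K(167, 966)/O(494) = (-1 + (923/7)*966 + (⅐)*167*966)/((49*494)) = (-1 + 127374 + 23046)/24206 = 150419*(1/24206) = 150419/24206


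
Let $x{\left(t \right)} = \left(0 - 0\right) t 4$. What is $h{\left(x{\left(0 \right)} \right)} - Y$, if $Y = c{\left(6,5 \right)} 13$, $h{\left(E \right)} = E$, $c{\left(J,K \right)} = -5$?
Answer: $65$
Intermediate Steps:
$x{\left(t \right)} = 0$ ($x{\left(t \right)} = \left(0 + 0\right) t 4 = 0 t 4 = 0 \cdot 4 = 0$)
$Y = -65$ ($Y = \left(-5\right) 13 = -65$)
$h{\left(x{\left(0 \right)} \right)} - Y = 0 - -65 = 0 + 65 = 65$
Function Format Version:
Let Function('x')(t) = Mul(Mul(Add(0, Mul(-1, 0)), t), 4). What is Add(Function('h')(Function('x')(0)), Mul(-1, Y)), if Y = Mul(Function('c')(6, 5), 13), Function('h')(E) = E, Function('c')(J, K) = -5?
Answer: 65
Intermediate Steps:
Function('x')(t) = 0 (Function('x')(t) = Mul(Mul(Add(0, 0), t), 4) = Mul(Mul(0, t), 4) = Mul(0, 4) = 0)
Y = -65 (Y = Mul(-5, 13) = -65)
Add(Function('h')(Function('x')(0)), Mul(-1, Y)) = Add(0, Mul(-1, -65)) = Add(0, 65) = 65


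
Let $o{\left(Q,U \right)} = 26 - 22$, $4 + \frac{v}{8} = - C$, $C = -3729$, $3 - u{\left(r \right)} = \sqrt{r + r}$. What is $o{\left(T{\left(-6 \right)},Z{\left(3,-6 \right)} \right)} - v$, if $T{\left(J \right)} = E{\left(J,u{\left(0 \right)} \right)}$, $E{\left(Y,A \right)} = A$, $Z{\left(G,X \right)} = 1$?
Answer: $-29796$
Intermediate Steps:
$u{\left(r \right)} = 3 - \sqrt{2} \sqrt{r}$ ($u{\left(r \right)} = 3 - \sqrt{r + r} = 3 - \sqrt{2 r} = 3 - \sqrt{2} \sqrt{r}$)
$T{\left(J \right)} = 3$ ($T{\left(J \right)} = 3 - \sqrt{2} \sqrt{0} = 3 - \sqrt{2} \cdot 0 = 3 + 0 = 3$)
$v = 29800$ ($v = -32 + 8 \left(\left(-1\right) \left(-3729\right)\right) = -32 + 8 \cdot 3729 = -32 + 29832 = 29800$)
$o{\left(Q,U \right)} = 4$ ($o{\left(Q,U \right)} = 26 - 22 = 4$)
$o{\left(T{\left(-6 \right)},Z{\left(3,-6 \right)} \right)} - v = 4 - 29800 = -29796$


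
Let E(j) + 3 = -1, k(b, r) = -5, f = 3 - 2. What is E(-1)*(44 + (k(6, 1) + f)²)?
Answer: -240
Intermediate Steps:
f = 1
E(j) = -4 (E(j) = -3 - 1 = -4)
E(-1)*(44 + (k(6, 1) + f)²) = -4*(44 + (-5 + 1)²) = -4*(44 + (-4)²) = -4*(44 + 16) = -4*60 = -240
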